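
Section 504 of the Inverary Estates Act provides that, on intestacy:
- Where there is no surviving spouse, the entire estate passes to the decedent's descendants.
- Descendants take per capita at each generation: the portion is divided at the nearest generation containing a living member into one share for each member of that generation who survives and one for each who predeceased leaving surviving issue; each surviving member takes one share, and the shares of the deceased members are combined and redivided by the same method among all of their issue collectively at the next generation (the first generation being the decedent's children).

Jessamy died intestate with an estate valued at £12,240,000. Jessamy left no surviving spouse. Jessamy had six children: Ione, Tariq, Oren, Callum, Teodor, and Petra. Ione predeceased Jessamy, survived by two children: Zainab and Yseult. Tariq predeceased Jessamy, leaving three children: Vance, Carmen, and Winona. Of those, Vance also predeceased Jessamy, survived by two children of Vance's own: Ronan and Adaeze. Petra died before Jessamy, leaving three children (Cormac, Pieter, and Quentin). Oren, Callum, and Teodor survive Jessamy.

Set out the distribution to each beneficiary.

The entire £12,240,000 passes to the descendants.
That amount (£12,240,000) is divided at the children's generation into 6 shares of £2,040,000. Oren, Callum, and Teodor each take £2,040,000. The 3 shares of the deceased (Ione, Tariq, and Petra) are combined into a pool of £6,120,000.
That pool (£6,120,000) is divided at the grandchildren's generation into 8 shares of £765,000. Zainab, Yseult, Carmen, Winona, Cormac, Pieter, and Quentin each take £765,000. The remaining share for the deceased Vance (£765,000) is carried to the next generation.
That pool (£765,000) is divided at the great-grandchildren's generation equally among Ronan and Adaeze: £382,500 each.

Zainab: £765,000; Yseult: £765,000; Ronan: £382,500; Adaeze: £382,500; Carmen: £765,000; Winona: £765,000; Oren: £2,040,000; Callum: £2,040,000; Teodor: £2,040,000; Cormac: £765,000; Pieter: £765,000; Quentin: £765,000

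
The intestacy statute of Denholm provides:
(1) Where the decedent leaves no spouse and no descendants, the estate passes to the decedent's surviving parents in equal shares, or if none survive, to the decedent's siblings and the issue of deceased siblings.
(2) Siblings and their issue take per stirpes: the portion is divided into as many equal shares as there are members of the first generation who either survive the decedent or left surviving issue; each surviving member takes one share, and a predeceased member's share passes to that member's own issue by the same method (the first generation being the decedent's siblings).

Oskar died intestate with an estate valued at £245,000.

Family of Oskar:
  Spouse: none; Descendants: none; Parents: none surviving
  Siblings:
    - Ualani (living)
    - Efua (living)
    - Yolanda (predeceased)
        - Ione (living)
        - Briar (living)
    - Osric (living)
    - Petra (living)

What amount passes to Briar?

The entire £245,000 passes to the siblings and their issue.
That amount (£245,000) is divided into 5 shares of £49,000: Ualani, Efua, Osric, and Petra each take £49,000; Yolanda's £49,000 share passes to Yolanda's issue.
Yolanda's share (£49,000) is divided into 2 shares of £24,500: Ione and Briar each take £24,500.

Briar receives £24,500.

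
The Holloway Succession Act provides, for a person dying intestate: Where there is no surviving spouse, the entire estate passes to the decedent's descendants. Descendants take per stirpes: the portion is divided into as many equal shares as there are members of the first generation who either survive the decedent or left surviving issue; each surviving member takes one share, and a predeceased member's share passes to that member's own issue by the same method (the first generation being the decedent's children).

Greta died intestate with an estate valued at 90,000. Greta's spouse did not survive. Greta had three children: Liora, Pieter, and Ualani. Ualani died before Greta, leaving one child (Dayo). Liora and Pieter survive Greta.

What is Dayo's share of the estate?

The entire 90,000 passes to the descendants.
That amount (90,000) is divided into 3 shares of 30,000: Liora and Pieter each take 30,000; Ualani's 30,000 share passes to Ualani's issue.
Ualani's share (30,000) passes entirely to Dayo.

Dayo receives 30,000.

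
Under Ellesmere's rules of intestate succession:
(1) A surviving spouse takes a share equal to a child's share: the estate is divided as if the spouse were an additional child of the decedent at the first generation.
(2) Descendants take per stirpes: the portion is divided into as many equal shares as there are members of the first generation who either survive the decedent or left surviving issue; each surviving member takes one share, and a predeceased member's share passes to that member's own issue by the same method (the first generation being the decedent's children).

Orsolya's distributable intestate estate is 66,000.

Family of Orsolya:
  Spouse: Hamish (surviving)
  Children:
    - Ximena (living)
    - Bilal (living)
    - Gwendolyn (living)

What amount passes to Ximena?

The spouse counts as an additional share at the children's level, so there are 4 primary shares of 16,500. Hamish takes one such share (16,500).
The children's combined portion (49,500) is divided into 3 shares of 16,500: Ximena, Bilal, and Gwendolyn each take 16,500.

Ximena receives 16,500.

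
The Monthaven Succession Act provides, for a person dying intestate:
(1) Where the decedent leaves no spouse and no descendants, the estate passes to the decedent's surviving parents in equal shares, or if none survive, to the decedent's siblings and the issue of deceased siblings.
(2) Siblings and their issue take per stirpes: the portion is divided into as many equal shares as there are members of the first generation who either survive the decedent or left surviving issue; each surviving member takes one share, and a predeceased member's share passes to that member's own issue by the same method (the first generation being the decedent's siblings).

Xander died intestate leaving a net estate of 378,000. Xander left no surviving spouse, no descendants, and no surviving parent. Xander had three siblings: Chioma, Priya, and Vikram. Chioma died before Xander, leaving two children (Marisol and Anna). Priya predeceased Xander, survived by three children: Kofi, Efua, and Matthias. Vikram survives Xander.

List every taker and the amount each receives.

The entire 378,000 passes to the siblings and their issue.
That amount (378,000) is divided into 3 shares of 126,000: Vikram takes 126,000; Chioma's 126,000 share passes to Chioma's issue; Priya's 126,000 share passes to Priya's issue.
Chioma's share (126,000) is divided into 2 shares of 63,000: Marisol and Anna each take 63,000.
Priya's share (126,000) is divided into 3 shares of 42,000: Kofi, Efua, and Matthias each take 42,000.

Marisol: 63,000; Anna: 63,000; Kofi: 42,000; Efua: 42,000; Matthias: 42,000; Vikram: 126,000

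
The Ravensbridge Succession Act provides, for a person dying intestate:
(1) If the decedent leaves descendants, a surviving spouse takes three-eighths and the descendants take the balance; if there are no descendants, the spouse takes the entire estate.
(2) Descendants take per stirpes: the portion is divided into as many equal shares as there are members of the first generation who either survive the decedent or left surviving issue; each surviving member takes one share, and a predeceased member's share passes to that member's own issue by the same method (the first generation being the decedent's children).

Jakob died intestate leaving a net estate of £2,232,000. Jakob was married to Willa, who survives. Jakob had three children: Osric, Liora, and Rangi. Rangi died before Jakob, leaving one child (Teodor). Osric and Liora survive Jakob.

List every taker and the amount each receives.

Willa: £837,000; Osric: £465,000; Liora: £465,000; Teodor: £465,000

Willa takes three-eighths of £2,232,000 = £837,000. The remaining £1,395,000 passes to the descendants.
The descendants' portion (£1,395,000) is divided into 3 shares of £465,000: Osric and Liora each take £465,000; Rangi's £465,000 share passes to Rangi's issue.
Rangi's share (£465,000) passes entirely to Teodor.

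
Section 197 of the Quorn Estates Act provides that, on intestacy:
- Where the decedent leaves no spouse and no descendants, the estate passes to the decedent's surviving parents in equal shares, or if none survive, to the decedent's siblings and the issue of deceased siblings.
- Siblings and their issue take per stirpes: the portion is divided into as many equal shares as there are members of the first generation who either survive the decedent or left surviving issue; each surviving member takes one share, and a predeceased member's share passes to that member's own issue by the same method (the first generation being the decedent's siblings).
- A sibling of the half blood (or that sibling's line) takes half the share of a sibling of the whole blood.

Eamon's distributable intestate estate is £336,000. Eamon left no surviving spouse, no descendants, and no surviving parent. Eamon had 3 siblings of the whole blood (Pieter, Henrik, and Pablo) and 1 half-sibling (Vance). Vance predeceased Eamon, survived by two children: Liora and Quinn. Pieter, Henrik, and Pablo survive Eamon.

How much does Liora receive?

Liora receives £24,000.

The entire £336,000 passes to the siblings and their issue.
Counting each half-blood sibling's line as half a unit, there are 7/2 units in £336,000, so one unit is £96,000. Whole-blood lines (Pieter, Henrik, and Pablo) take £96,000 each; half-blood lines (Vance) take £48,000 each.
Vance's share (£48,000) is divided into 2 shares of £24,000: Liora and Quinn each take £24,000.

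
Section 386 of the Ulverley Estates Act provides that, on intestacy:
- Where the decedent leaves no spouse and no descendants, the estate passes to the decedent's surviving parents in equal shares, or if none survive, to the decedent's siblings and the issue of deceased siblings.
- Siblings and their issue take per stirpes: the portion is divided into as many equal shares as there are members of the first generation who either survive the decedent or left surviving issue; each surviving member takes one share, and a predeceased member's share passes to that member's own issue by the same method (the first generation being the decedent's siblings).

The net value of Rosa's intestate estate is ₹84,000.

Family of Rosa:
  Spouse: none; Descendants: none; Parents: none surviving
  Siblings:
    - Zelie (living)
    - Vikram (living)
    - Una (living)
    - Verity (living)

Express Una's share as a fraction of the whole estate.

Una receives 1/4 of the estate.

The entire ₹84,000 passes to the siblings and their issue.
That amount (₹84,000) is divided into 4 shares of ₹21,000: Zelie, Vikram, Una, and Verity each take ₹21,000.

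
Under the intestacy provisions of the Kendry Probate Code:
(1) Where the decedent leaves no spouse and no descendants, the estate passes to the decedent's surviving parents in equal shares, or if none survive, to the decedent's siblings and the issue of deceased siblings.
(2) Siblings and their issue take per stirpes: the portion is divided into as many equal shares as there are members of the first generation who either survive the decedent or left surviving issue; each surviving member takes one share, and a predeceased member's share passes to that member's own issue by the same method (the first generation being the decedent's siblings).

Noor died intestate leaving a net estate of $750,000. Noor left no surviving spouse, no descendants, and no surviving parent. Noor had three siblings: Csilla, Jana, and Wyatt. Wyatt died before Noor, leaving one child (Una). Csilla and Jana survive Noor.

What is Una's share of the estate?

The entire $750,000 passes to the siblings and their issue.
That amount ($750,000) is divided into 3 shares of $250,000: Csilla and Jana each take $250,000; Wyatt's $250,000 share passes to Wyatt's issue.
Wyatt's share ($250,000) passes entirely to Una.

Una receives $250,000.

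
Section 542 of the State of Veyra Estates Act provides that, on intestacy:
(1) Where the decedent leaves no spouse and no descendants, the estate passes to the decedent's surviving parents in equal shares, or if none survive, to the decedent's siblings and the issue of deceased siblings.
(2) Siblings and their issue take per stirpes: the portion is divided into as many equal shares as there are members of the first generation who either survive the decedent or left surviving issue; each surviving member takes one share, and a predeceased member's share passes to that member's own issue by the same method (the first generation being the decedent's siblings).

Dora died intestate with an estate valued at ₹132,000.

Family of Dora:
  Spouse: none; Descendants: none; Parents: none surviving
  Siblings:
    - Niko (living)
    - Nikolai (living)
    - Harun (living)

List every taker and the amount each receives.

The entire ₹132,000 passes to the siblings and their issue.
That amount (₹132,000) is divided into 3 shares of ₹44,000: Niko, Nikolai, and Harun each take ₹44,000.

Niko: ₹44,000; Nikolai: ₹44,000; Harun: ₹44,000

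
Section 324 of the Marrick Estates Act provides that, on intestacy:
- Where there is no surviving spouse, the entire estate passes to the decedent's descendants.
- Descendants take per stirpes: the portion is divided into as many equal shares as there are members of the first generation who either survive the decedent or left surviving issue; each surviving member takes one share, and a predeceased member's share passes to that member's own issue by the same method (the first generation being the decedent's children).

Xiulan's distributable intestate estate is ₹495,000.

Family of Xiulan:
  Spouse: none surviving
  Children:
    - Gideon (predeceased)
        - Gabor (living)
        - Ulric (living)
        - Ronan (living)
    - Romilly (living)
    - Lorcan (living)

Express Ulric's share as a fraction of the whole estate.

The entire ₹495,000 passes to the descendants.
That amount (₹495,000) is divided into 3 shares of ₹165,000: Romilly and Lorcan each take ₹165,000; Gideon's ₹165,000 share passes to Gideon's issue.
Gideon's share (₹165,000) is divided into 3 shares of ₹55,000: Gabor, Ulric, and Ronan each take ₹55,000.

Ulric receives 1/9 of the estate.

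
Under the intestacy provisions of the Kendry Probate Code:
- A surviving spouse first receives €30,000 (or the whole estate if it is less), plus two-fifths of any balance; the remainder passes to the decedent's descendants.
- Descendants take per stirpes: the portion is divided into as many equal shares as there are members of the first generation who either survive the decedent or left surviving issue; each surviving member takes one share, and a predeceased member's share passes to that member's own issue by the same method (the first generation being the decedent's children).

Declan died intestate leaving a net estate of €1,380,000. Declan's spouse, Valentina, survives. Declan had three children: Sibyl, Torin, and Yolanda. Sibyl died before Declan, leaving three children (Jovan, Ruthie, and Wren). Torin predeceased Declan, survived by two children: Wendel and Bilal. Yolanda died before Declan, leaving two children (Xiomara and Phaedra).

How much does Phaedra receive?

Phaedra receives €135,000.

Valentina first takes €30,000, leaving a balance of €1,350,000. Valentina then takes two-fifths of the balance (€540,000), for a total of €570,000. The remaining €810,000 passes to the descendants.
The descendants' portion (€810,000) is divided into 3 shares of €270,000: Sibyl's €270,000 share passes to Sibyl's issue; Torin's €270,000 share passes to Torin's issue; Yolanda's €270,000 share passes to Yolanda's issue.
Sibyl's share (€270,000) is divided into 3 shares of €90,000: Jovan, Ruthie, and Wren each take €90,000.
Torin's share (€270,000) is divided into 2 shares of €135,000: Wendel and Bilal each take €135,000.
Yolanda's share (€270,000) is divided into 2 shares of €135,000: Xiomara and Phaedra each take €135,000.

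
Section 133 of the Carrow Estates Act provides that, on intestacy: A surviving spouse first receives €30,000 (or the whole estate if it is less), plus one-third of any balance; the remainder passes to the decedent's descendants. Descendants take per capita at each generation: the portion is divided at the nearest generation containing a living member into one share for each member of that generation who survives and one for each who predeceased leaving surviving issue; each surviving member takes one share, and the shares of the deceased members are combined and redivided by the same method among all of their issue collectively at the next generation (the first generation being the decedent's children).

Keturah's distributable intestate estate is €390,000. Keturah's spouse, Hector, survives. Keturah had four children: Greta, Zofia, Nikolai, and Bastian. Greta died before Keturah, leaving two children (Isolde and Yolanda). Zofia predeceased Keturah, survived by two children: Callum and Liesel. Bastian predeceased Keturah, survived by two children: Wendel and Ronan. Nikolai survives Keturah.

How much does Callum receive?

Hector first takes €30,000, leaving a balance of €360,000. Hector then takes one-third of the balance (€120,000), for a total of €150,000. The remaining €240,000 passes to the descendants.
The descendants' portion (€240,000) is divided at the children's generation into 4 shares of €60,000. Nikolai takes €60,000. The 3 shares of the deceased (Greta, Zofia, and Bastian) are combined into a pool of €180,000.
That pool (€180,000) is divided at the grandchildren's generation equally among Isolde, Yolanda, Callum, Liesel, Wendel, and Ronan: €30,000 each.

Callum receives €30,000.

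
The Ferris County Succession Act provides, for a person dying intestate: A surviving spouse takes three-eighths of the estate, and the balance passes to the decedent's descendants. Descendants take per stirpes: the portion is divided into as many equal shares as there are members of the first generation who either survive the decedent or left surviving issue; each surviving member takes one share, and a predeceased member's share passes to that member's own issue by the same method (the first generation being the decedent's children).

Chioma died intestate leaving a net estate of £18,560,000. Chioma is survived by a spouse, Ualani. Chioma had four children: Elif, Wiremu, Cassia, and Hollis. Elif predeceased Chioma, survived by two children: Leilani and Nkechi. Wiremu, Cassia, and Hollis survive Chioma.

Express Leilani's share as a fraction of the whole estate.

Leilani receives 5/64 of the estate.

Ualani takes three-eighths of £18,560,000 = £6,960,000. The remaining £11,600,000 passes to the descendants.
The descendants' portion (£11,600,000) is divided into 4 shares of £2,900,000: Wiremu, Cassia, and Hollis each take £2,900,000; Elif's £2,900,000 share passes to Elif's issue.
Elif's share (£2,900,000) is divided into 2 shares of £1,450,000: Leilani and Nkechi each take £1,450,000.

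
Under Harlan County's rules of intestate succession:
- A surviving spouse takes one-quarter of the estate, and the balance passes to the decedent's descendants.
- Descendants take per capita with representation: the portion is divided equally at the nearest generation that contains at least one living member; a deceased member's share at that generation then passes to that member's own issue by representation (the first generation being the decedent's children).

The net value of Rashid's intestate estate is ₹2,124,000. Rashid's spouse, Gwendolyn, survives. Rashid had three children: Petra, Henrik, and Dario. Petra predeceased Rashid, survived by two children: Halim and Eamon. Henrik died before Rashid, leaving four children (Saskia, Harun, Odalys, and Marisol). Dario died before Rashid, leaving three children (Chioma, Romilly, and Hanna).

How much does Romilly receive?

Romilly receives ₹177,000.

Gwendolyn takes one-quarter of ₹2,124,000 = ₹531,000. The remaining ₹1,593,000 passes to the descendants.
No child survives, so the initial division is made at the grandchildren's generation.
The descendants' portion (₹1,593,000) is divided into 9 shares of ₹177,000: Halim, Eamon, Saskia, Harun, Odalys, Marisol, Chioma, Romilly, and Hanna each take ₹177,000.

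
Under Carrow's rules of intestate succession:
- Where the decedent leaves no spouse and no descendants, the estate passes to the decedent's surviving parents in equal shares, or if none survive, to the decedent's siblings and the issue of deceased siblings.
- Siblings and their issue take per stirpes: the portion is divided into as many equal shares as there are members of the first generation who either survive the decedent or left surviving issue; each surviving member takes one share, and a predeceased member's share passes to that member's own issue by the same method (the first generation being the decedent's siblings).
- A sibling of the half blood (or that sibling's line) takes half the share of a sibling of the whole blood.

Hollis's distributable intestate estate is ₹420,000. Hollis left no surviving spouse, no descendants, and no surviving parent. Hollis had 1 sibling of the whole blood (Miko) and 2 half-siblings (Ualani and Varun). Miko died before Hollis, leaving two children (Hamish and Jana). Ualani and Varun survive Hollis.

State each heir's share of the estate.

Ualani: ₹105,000; Varun: ₹105,000; Hamish: ₹105,000; Jana: ₹105,000

The entire ₹420,000 passes to the siblings and their issue.
Counting each half-blood sibling's line as half a unit, there are 2 units in ₹420,000, so one unit is ₹210,000. Whole-blood lines (Miko) take ₹210,000 each; half-blood lines (Ualani and Varun) take ₹105,000 each.
Miko's share (₹210,000) is divided into 2 shares of ₹105,000: Hamish and Jana each take ₹105,000.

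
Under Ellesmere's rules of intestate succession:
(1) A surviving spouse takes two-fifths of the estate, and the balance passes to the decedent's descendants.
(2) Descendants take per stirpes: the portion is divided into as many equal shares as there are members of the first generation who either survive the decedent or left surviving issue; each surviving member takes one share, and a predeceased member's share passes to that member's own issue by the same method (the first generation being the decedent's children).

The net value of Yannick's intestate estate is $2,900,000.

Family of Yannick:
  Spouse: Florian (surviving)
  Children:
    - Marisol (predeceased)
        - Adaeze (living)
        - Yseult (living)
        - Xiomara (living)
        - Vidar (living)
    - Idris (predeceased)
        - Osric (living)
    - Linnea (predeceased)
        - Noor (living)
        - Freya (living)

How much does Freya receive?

Freya receives $290,000.

Florian takes two-fifths of $2,900,000 = $1,160,000. The remaining $1,740,000 passes to the descendants.
The descendants' portion ($1,740,000) is divided into 3 shares of $580,000: Marisol's $580,000 share passes to Marisol's issue; Idris's $580,000 share passes to Idris's issue; Linnea's $580,000 share passes to Linnea's issue.
Marisol's share ($580,000) is divided into 4 shares of $145,000: Adaeze, Yseult, Xiomara, and Vidar each take $145,000.
Idris's share ($580,000) passes entirely to Osric.
Linnea's share ($580,000) is divided into 2 shares of $290,000: Noor and Freya each take $290,000.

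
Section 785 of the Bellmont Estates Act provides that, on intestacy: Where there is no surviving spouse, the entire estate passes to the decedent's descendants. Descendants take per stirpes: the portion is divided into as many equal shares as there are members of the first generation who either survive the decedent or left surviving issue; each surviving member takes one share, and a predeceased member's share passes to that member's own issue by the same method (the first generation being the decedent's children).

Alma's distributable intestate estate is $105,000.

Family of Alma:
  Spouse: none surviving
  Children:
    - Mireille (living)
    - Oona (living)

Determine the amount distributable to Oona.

Oona receives $52,500.

The entire $105,000 passes to the descendants.
That amount ($105,000) is divided into 2 shares of $52,500: Mireille and Oona each take $52,500.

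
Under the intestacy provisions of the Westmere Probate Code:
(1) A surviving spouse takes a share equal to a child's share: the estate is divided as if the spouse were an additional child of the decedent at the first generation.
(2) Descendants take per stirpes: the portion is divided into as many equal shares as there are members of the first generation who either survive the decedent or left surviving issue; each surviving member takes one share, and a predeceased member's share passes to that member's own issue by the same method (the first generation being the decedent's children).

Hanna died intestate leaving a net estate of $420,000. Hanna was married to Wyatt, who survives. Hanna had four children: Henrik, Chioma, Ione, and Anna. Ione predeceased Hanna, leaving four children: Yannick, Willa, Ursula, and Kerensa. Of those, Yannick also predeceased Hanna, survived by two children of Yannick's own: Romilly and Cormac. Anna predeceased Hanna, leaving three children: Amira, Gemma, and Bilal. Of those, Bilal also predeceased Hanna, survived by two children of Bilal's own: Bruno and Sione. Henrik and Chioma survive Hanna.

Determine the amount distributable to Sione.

The spouse counts as an additional share at the children's level, so there are 5 primary shares of $84,000. Wyatt takes one such share ($84,000).
The children's combined portion ($336,000) is divided into 4 shares of $84,000: Henrik and Chioma each take $84,000; Ione's $84,000 share passes to Ione's issue; Anna's $84,000 share passes to Anna's issue.
Ione's share ($84,000) is divided into 4 shares of $21,000: Willa, Ursula, and Kerensa each take $21,000; Yannick's $21,000 share passes to Yannick's issue.
Yannick's share ($21,000) is divided into 2 shares of $10,500: Romilly and Cormac each take $10,500.
Anna's share ($84,000) is divided into 3 shares of $28,000: Amira and Gemma each take $28,000; Bilal's $28,000 share passes to Bilal's issue.
Bilal's share ($28,000) is divided into 2 shares of $14,000: Bruno and Sione each take $14,000.

Sione receives $14,000.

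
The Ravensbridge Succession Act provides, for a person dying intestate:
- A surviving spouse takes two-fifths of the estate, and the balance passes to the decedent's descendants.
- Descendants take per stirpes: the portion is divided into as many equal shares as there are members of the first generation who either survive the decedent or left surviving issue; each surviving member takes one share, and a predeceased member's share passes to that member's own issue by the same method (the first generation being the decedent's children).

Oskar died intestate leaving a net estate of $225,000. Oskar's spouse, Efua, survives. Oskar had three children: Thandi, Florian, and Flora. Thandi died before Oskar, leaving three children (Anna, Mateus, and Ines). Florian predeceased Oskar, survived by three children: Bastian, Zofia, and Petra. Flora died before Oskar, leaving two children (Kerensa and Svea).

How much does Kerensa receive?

Kerensa receives $22,500.

Efua takes two-fifths of $225,000 = $90,000. The remaining $135,000 passes to the descendants.
The descendants' portion ($135,000) is divided into 3 shares of $45,000: Thandi's $45,000 share passes to Thandi's issue; Florian's $45,000 share passes to Florian's issue; Flora's $45,000 share passes to Flora's issue.
Thandi's share ($45,000) is divided into 3 shares of $15,000: Anna, Mateus, and Ines each take $15,000.
Florian's share ($45,000) is divided into 3 shares of $15,000: Bastian, Zofia, and Petra each take $15,000.
Flora's share ($45,000) is divided into 2 shares of $22,500: Kerensa and Svea each take $22,500.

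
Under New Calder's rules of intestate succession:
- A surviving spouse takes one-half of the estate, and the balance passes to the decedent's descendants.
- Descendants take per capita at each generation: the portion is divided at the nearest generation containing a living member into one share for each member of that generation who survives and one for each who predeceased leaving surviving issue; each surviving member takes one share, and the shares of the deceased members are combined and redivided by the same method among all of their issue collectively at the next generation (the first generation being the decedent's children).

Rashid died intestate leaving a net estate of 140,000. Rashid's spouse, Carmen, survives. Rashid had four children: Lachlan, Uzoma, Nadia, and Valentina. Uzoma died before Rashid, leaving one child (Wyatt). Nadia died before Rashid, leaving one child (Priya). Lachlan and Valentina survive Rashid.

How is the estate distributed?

Carmen: 70,000; Lachlan: 17,500; Wyatt: 17,500; Priya: 17,500; Valentina: 17,500

Carmen takes one-half of 140,000 = 70,000. The remaining 70,000 passes to the descendants.
The descendants' portion (70,000) is divided at the children's generation into 4 shares of 17,500. Lachlan and Valentina each take 17,500. The 2 shares of the deceased (Uzoma and Nadia) are combined into a pool of 35,000.
That pool (35,000) is divided at the grandchildren's generation equally among Wyatt and Priya: 17,500 each.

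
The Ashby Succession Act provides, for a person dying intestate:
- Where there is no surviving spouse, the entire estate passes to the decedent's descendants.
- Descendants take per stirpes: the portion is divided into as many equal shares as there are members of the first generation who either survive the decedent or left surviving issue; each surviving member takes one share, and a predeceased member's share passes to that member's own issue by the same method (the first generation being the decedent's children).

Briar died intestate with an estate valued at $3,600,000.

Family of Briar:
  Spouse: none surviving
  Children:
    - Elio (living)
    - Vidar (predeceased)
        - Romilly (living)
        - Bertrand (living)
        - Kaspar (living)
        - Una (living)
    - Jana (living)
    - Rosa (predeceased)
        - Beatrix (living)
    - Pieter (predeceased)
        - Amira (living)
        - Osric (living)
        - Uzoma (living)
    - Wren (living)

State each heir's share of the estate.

The entire $3,600,000 passes to the descendants.
That amount ($3,600,000) is divided into 6 shares of $600,000: Elio, Jana, and Wren each take $600,000; Vidar's $600,000 share passes to Vidar's issue; Rosa's $600,000 share passes to Rosa's issue; Pieter's $600,000 share passes to Pieter's issue.
Vidar's share ($600,000) is divided into 4 shares of $150,000: Romilly, Bertrand, Kaspar, and Una each take $150,000.
Rosa's share ($600,000) passes entirely to Beatrix.
Pieter's share ($600,000) is divided into 3 shares of $200,000: Amira, Osric, and Uzoma each take $200,000.

Elio: $600,000; Romilly: $150,000; Bertrand: $150,000; Kaspar: $150,000; Una: $150,000; Jana: $600,000; Beatrix: $600,000; Amira: $200,000; Osric: $200,000; Uzoma: $200,000; Wren: $600,000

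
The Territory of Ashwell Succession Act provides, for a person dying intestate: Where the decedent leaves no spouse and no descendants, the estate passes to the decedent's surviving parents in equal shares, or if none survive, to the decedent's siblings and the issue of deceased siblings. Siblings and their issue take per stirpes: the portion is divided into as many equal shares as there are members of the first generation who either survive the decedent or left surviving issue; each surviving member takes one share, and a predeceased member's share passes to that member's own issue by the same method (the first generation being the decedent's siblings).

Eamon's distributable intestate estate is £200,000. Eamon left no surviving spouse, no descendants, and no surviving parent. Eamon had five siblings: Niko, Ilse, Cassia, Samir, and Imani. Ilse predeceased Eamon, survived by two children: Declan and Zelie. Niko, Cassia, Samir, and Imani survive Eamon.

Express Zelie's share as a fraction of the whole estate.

The entire £200,000 passes to the siblings and their issue.
That amount (£200,000) is divided into 5 shares of £40,000: Niko, Cassia, Samir, and Imani each take £40,000; Ilse's £40,000 share passes to Ilse's issue.
Ilse's share (£40,000) is divided into 2 shares of £20,000: Declan and Zelie each take £20,000.

Zelie receives 1/10 of the estate.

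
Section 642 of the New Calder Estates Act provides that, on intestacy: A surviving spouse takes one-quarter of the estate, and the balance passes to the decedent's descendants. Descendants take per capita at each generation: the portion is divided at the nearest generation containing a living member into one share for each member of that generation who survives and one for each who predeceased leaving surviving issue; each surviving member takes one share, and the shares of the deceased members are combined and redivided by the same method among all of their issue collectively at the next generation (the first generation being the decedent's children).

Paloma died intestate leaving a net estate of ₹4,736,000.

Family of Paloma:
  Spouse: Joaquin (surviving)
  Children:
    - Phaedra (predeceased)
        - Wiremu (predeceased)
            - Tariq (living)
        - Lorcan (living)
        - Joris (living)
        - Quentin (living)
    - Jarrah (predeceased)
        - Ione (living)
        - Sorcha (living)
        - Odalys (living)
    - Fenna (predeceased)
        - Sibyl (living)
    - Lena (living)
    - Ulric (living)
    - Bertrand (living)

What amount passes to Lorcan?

Lorcan receives ₹222,000.

Joaquin takes one-quarter of ₹4,736,000 = ₹1,184,000. The remaining ₹3,552,000 passes to the descendants.
The descendants' portion (₹3,552,000) is divided at the children's generation into 6 shares of ₹592,000. Lena, Ulric, and Bertrand each take ₹592,000. The 3 shares of the deceased (Phaedra, Jarrah, and Fenna) are combined into a pool of ₹1,776,000.
That pool (₹1,776,000) is divided at the grandchildren's generation into 8 shares of ₹222,000. Lorcan, Joris, Quentin, Ione, Sorcha, Odalys, and Sibyl each take ₹222,000. The remaining share for the deceased Wiremu (₹222,000) is carried to the next generation.
That pool (₹222,000) passes entirely to Tariq, the sole taker at the great-grandchildren's generation.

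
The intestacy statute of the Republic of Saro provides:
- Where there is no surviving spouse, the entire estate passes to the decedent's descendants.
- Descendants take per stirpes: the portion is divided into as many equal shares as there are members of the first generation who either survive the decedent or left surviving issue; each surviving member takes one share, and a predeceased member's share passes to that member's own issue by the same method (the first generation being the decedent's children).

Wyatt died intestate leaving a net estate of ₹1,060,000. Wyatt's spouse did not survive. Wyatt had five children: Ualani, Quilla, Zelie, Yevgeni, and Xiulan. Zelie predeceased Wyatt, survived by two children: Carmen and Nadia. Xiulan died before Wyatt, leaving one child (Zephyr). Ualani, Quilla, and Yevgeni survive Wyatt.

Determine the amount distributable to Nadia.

Nadia receives ₹106,000.

The entire ₹1,060,000 passes to the descendants.
That amount (₹1,060,000) is divided into 5 shares of ₹212,000: Ualani, Quilla, and Yevgeni each take ₹212,000; Zelie's ₹212,000 share passes to Zelie's issue; Xiulan's ₹212,000 share passes to Xiulan's issue.
Zelie's share (₹212,000) is divided into 2 shares of ₹106,000: Carmen and Nadia each take ₹106,000.
Xiulan's share (₹212,000) passes entirely to Zephyr.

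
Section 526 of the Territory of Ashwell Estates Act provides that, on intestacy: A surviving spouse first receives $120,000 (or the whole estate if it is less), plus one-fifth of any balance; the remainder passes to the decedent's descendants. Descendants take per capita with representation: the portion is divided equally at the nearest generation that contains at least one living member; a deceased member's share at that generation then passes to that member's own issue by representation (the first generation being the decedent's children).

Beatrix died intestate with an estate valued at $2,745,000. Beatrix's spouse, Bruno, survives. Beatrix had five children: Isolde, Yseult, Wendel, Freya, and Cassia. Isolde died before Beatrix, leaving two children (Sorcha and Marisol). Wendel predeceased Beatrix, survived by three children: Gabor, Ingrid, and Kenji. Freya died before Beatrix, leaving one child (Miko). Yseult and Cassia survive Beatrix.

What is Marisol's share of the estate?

Bruno first takes $120,000, leaving a balance of $2,625,000. Bruno then takes one-fifth of the balance ($525,000), for a total of $645,000. The remaining $2,100,000 passes to the descendants.
The descendants' portion ($2,100,000) is divided into 5 shares of $420,000: Yseult and Cassia each take $420,000; Isolde's $420,000 share passes to Isolde's issue; Wendel's $420,000 share passes to Wendel's issue; Freya's $420,000 share passes to Freya's issue.
Isolde's share ($420,000) is divided into 2 shares of $210,000: Sorcha and Marisol each take $210,000.
Wendel's share ($420,000) is divided into 3 shares of $140,000: Gabor, Ingrid, and Kenji each take $140,000.
Freya's share ($420,000) passes entirely to Miko.

Marisol receives $210,000.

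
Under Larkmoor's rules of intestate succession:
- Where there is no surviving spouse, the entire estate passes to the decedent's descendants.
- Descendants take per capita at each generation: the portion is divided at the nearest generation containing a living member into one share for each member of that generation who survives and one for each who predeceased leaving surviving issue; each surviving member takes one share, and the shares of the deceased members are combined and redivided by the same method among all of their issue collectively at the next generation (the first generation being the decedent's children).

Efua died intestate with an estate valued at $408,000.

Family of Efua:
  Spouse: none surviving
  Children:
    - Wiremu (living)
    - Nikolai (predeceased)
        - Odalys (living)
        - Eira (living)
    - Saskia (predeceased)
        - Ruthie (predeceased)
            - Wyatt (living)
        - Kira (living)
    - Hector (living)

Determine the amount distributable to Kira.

The entire $408,000 passes to the descendants.
That amount ($408,000) is divided at the children's generation into 4 shares of $102,000. Wiremu and Hector each take $102,000. The 2 shares of the deceased (Nikolai and Saskia) are combined into a pool of $204,000.
That pool ($204,000) is divided at the grandchildren's generation into 4 shares of $51,000. Odalys, Eira, and Kira each take $51,000. The remaining share for the deceased Ruthie ($51,000) is carried to the next generation.
That pool ($51,000) passes entirely to Wyatt, the sole taker at the great-grandchildren's generation.

Kira receives $51,000.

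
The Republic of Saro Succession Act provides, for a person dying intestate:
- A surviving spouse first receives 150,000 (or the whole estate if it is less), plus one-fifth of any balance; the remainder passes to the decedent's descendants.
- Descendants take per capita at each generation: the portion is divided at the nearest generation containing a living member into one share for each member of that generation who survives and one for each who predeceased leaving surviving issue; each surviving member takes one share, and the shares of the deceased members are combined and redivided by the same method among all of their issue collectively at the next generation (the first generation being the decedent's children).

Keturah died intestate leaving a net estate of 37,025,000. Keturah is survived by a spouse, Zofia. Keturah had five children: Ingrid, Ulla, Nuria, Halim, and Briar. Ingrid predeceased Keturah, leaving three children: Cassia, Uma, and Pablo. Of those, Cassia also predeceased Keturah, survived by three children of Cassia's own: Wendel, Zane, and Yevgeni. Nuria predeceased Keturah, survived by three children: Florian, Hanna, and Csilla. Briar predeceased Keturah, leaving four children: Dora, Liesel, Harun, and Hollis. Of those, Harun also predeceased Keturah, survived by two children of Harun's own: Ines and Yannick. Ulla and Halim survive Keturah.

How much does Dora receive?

Zofia first takes 150,000, leaving a balance of 36,875,000. Zofia then takes one-fifth of the balance (7,375,000), for a total of 7,525,000. The remaining 29,500,000 passes to the descendants.
The descendants' portion (29,500,000) is divided at the children's generation into 5 shares of 5,900,000. Ulla and Halim each take 5,900,000. The 3 shares of the deceased (Ingrid, Nuria, and Briar) are combined into a pool of 17,700,000.
That pool (17,700,000) is divided at the grandchildren's generation into 10 shares of 1,770,000. Uma, Pablo, Florian, Hanna, Csilla, Dora, Liesel, and Hollis each take 1,770,000. The 2 shares of the deceased (Cassia and Harun) are combined into a pool of 3,540,000.
That pool (3,540,000) is divided at the great-grandchildren's generation equally among Wendel, Zane, Yevgeni, Ines, and Yannick: 708,000 each.

Dora receives 1,770,000.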